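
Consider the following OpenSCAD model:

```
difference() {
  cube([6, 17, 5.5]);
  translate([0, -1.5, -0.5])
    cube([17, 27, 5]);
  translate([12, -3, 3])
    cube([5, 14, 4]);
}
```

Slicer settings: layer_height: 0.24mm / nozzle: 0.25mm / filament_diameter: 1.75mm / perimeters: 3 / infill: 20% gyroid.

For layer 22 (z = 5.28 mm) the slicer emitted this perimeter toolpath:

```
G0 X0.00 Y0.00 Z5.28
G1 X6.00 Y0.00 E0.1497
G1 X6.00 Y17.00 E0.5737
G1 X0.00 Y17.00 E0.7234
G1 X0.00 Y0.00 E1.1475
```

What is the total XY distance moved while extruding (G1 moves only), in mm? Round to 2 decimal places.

Sum the Euclidean lengths of each G1 segment: total = 46.00 mm.

46.00 mm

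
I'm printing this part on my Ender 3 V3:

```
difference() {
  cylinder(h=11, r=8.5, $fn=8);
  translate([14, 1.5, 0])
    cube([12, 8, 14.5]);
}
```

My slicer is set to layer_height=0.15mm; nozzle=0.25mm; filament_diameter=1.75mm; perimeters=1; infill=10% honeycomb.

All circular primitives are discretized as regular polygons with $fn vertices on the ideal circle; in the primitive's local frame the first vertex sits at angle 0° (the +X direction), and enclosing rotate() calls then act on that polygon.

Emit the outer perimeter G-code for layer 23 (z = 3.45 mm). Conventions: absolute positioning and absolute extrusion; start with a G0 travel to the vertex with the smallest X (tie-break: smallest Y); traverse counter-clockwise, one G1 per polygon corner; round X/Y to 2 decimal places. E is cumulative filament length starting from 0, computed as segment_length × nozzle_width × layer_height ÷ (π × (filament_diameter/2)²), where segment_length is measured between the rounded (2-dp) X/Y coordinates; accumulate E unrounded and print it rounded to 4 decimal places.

At z = 3.45 mm: the r=8.5 cylinder gives a regular 8-gon of circumradius 8.5 (constant along its height); the cube at (14, 1.5) is present — its section is the full 12×8 rectangle; After the difference (first − rest): starting from the r=8.5 cylinder, the 12×8 cube at (14, 1.5) misses the remaining region (no effect) — 1 connected region. The outline is a single polygon with 8 vertices. Extrusion per mm of travel: 0.25 × 0.15 / (π × 0.875²) = 0.015591. Accumulating E over each segment gives final E = 0.8114.

G0 X-8.50 Y0.00 Z3.45
G1 X-6.01 Y-6.01 E0.1014
G1 X0.00 Y-8.50 E0.2028
G1 X6.01 Y-6.01 E0.3043
G1 X8.50 Y0.00 E0.4057
G1 X6.01 Y6.01 E0.5071
G1 X0.00 Y8.50 E0.6085
G1 X-6.01 Y6.01 E0.7100
G1 X-8.50 Y0.00 E0.8114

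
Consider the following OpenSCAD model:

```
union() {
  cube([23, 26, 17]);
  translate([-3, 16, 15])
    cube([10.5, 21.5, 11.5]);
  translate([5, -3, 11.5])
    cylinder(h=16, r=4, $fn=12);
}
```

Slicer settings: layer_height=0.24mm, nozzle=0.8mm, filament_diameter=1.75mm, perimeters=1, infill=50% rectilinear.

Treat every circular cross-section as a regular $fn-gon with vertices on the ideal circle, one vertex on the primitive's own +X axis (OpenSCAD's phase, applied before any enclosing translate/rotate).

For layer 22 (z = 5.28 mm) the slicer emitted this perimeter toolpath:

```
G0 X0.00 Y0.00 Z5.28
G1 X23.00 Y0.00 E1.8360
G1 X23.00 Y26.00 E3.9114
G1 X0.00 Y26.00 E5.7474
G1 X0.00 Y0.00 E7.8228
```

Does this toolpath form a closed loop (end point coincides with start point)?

yes

Start point (G0): (0.00, 0.00). End point (last G1): the path returns to the start — closed.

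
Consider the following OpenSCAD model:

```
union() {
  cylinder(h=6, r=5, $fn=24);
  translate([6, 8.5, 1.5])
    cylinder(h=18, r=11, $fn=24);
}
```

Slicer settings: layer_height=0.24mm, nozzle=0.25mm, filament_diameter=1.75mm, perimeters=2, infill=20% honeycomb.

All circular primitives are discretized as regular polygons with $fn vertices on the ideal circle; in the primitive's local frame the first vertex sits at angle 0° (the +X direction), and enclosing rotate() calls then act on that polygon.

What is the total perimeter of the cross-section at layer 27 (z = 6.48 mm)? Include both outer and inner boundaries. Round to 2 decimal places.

At z = 6.48 mm: the cylinder is not intersected at this z (z outside [0, 6]); the r=11 cylinder at (6, 8.5) contributes a regular 24-gon of circumradius 11 (perimeter = 2·24·11.000·sin(180°/24) = 68.92 mm); Taking the union: only the r=11 cylinder at (6, 8.5) is present, so the union is just that shape — boundary = 68.92 mm. Overall, the cross-section is a single solid region. Total boundary length (outer) = 68.92 mm.

68.92 mm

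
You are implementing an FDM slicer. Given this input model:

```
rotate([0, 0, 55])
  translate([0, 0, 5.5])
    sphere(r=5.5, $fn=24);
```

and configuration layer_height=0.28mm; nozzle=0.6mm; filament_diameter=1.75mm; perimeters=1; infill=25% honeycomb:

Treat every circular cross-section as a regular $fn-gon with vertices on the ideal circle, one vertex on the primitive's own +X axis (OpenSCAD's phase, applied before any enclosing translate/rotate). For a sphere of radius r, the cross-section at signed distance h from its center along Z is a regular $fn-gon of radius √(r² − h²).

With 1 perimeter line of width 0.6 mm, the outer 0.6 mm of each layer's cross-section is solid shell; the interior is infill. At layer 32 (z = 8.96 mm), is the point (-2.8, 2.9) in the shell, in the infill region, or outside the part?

At z = 8.96 mm: the sphere: section is a regular 24-gon, circumradius = √(r²−h²) = √(5.5²−3.46²) = 4.275; (whole slice rotated 55° about Z — lengths, areas and connectivity unchanged). Overall, the cross-section is a single solid region. Undo the 55° rotation: the query point maps to (0.770, 3.957) in the un-rotated model frame. The nearest boundary edge runs (1.11, 4.13)→(0.00, 4.28); distance from the point to it = 0.22 mm. The point is inside the cross-section, 0.22 mm from the nearest boundary — within the 0.6 mm shell band (1 × 0.6).

shell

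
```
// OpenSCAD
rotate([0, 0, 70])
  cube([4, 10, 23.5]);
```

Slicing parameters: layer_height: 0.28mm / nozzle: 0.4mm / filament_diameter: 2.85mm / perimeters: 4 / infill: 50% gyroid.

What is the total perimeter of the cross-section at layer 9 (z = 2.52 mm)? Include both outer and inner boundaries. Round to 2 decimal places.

28.00 mm

At z = 2.52 mm: the cube is present — its section is the full 4×10 rectangle (perimeter 28.00 mm); (rotated 70° about Z; rotation is an isometry so areas/perimeters/island counts are preserved). Overall, the cross-section is a single solid region. Total boundary length (outer) = 28.00 mm.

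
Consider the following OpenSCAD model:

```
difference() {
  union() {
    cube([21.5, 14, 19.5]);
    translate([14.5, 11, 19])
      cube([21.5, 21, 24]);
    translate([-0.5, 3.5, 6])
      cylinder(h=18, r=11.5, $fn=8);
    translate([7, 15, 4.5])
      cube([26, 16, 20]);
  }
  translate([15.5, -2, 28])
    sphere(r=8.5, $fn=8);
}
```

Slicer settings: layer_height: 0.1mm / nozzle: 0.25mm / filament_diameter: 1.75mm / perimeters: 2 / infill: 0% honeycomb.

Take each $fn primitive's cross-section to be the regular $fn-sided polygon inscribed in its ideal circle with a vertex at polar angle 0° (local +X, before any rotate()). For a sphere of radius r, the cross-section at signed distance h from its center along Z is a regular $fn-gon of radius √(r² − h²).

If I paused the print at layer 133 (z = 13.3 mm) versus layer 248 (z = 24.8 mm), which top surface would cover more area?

Layer 133 (z = 13.3): the cube (footprint 21.5×14) is included at this height (area 301.00 mm²); the cube at (14.5, 11) does not reach this height (z outside [19, 43]); the r=11.5 cylinder at (-0.5, 3.5) contributes a regular 8-gon of circumradius 11.5 (area = (8/2)·11.500²·sin(360°/8) = 374.06 mm²); the 26×16 cube at (7, 15) contributes its full rectangle (area 416.00 mm²); Taking the union: the regions partially overlap — summed areas 1091.06 mm² minus the doubly-counted overlap 123.02 mm² gives 968.04 mm² — area = 968.04 mm²; the sphere at (15.5, -2) is not intersected at this z (|z−center|=14.700 > r=8.5); After the difference (first − rest): none of the subtracted shapes is present at this height, so that combined region is unchanged — area = 968.04 mm². So its area = 968.04 mm². Layer 248 (z = 24.8): the cube is not intersected at this z (z outside [0, 19.5]); the cube at (14.5, 11) (footprint 21.5×21) is included at this height (area 451.50 mm²); the cylinder at (-0.5, 3.5) is not intersected at this z (z outside [6, 24]); the cube at (7, 15) does not reach this height (z outside [4.5, 24.5]); Combining (union): only the 21.5×21 cube at (14.5, 11) is present, so the union is just that shape — area = 451.50 mm²; the r=8.5 sphere at (15.5, -2) contributes a regular 8-gon of circumradius √(8.5²−3.2²) = 7.875 (area = (8/2)·7.875²·sin(360°/8) = 175.39 mm²); Taking the first minus the rest: starting from the result so far (451.50 mm²), the r=8.5 sphere at (15.5, -2) misses the remaining region (no effect) — area = 451.50 mm². So its area = 451.50 mm². Layer 133 is larger (968.04 vs 451.50 mm²).

layer 133 (z = 13.3 mm)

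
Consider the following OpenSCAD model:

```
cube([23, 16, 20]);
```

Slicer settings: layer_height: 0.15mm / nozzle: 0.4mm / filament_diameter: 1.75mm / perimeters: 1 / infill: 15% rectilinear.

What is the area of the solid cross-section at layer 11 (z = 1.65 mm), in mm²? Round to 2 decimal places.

368.00 mm²

At z = 1.65 mm: the 23×16 cube contributes its full rectangle (area 368.00 mm²). Overall, the cross-section is a single solid region. Net area = 368.00 mm².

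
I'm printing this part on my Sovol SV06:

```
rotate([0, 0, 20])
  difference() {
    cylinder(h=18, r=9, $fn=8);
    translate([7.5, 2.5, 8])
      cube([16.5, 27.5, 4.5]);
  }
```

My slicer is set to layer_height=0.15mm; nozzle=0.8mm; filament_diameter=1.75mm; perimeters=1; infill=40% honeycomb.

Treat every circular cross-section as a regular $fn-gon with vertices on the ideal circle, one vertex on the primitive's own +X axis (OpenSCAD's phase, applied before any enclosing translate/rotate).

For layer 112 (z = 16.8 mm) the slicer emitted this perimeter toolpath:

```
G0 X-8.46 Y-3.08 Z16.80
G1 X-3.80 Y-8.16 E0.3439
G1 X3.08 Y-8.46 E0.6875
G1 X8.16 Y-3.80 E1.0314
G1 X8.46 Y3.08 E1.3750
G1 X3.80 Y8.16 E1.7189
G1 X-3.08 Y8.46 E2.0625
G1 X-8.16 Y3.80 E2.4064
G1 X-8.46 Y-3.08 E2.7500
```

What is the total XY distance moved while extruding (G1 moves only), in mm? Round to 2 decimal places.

55.12 mm

Sum the Euclidean lengths of each G1 segment: total = 55.12 mm.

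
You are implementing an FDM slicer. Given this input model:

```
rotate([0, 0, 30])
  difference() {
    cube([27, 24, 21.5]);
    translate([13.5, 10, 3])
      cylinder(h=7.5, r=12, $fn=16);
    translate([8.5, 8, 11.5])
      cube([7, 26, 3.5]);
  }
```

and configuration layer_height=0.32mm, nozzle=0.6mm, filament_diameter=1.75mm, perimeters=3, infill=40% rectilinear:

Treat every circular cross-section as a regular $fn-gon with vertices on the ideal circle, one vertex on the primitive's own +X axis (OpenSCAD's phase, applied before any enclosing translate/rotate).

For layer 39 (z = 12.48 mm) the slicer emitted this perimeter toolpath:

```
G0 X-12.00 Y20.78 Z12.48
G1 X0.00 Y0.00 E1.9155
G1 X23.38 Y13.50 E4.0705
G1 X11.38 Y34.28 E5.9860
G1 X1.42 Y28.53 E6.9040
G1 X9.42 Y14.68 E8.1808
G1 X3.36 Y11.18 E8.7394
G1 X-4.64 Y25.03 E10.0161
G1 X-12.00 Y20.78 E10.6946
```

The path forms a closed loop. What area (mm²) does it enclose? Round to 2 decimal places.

Apply the shoelace formula to the sequence of (X, Y) vertices; enclosed area = 535.92 mm².

535.92 mm²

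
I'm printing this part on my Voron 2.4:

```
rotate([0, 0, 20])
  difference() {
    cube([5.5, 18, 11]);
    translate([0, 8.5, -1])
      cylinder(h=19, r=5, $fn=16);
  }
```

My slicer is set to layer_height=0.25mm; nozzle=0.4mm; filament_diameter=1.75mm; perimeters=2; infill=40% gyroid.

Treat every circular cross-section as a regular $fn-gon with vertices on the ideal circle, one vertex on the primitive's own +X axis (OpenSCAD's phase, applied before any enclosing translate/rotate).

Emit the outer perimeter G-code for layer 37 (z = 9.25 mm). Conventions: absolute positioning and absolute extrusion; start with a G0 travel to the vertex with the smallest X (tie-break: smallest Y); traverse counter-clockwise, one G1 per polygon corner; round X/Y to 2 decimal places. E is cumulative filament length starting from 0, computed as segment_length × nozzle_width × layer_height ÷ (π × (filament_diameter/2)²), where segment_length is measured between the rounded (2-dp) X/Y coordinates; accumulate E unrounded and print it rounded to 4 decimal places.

At z = 9.25 mm: the cube (footprint 5.5×18) is included at this height; the r=5 cylinder at (0, 8.5) contributes a regular 16-gon of circumradius 5; After the difference (first − rest): starting from the 5.5×18 cube, the r=5 cylinder at (0, 8.5) partially overlaps it — only the 38.27 mm² overlap (of its 76.54 mm²) is removed, clipping the outline — 1 connected region; (whole slice rotated 20° about Z — lengths, areas and connectivity unchanged). The outline is a single polygon with 13 vertices. Extrusion per mm of travel: 0.4 × 0.25 / (π × 0.875²) = 0.041575. Accumulating E over each segment gives final E = 2.1876.

G0 X-6.16 Y16.91 Z9.25
G1 X-4.62 Y12.69 E0.1868
G1 X-2.69 Y12.98 E0.2679
G1 X-0.79 Y12.52 E0.3492
G1 X0.78 Y11.37 E0.4301
G1 X1.79 Y9.70 E0.5112
G1 X2.09 Y7.77 E0.5924
G1 X1.62 Y5.87 E0.6738
G1 X0.47 Y4.30 E0.7547
G1 X-1.20 Y3.29 E0.8359
G1 X0.00 Y0.00 E0.9815
G1 X5.17 Y1.88 E1.2102
G1 X-0.99 Y18.80 E1.9588
G1 X-6.16 Y16.91 E2.1876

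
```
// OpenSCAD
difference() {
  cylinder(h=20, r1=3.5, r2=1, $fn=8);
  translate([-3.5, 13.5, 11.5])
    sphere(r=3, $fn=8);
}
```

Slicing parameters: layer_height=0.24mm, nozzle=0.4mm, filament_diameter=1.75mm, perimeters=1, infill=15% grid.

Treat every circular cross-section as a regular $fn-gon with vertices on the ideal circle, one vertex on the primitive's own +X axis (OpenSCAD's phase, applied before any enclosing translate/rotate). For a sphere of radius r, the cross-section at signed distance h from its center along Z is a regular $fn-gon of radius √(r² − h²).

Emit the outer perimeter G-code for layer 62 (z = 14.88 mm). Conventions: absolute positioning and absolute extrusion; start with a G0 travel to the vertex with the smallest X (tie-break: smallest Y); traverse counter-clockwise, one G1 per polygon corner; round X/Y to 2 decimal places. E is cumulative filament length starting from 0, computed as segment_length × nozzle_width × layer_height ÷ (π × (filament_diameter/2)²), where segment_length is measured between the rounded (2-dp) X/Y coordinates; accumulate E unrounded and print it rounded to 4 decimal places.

G0 X-1.64 Y0.00 Z14.88
G1 X-1.16 Y-1.16 E0.0501
G1 X0.00 Y-1.64 E0.1002
G1 X1.16 Y-1.16 E0.1503
G1 X1.64 Y0.00 E0.2004
G1 X1.16 Y1.16 E0.2505
G1 X0.00 Y1.64 E0.3006
G1 X-1.16 Y1.16 E0.3507
G1 X-1.64 Y0.00 E0.4008

At z = 14.88 mm: the cone (r1=3.5→r2=1) has section circumradius 1.640 here — a regular 8-gon; the sphere at (-3.5, 13.5) is not intersected at this z (|z−center|=3.380 > r=3); After the difference (first − rest): none of the subtracted shapes is present at this height, so the cone is unchanged — 1 connected region. The outline is a single polygon with 8 vertices. Extrusion per mm of travel: 0.4 × 0.24 / (π × 0.875²) = 0.039912. Accumulating E over each segment gives final E = 0.4008.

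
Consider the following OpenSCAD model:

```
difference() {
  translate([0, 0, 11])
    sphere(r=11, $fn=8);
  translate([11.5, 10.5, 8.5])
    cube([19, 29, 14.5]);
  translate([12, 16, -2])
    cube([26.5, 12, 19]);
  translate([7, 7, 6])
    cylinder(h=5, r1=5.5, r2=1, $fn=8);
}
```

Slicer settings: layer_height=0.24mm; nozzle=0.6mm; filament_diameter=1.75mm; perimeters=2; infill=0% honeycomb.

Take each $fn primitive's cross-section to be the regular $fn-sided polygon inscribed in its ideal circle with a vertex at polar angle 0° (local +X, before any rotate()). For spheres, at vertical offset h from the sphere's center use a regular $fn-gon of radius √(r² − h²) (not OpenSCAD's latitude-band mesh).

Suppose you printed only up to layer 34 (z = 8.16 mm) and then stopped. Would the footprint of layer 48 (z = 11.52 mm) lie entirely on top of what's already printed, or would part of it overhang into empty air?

Compare the two slices. At z = 8.16: the sphere: section is a regular 8-gon, circumradius = √(r²−h²) = √(11²−2.84²) = 10.627 (area = (8/2)·10.627²·sin(360°/8) = 319.43 mm²); the cube at (11.5, 10.5) is not intersected at this z (z outside [8.5, 23]); the 26.5×12 cube at (12, 16) contributes its full rectangle (area 318.00 mm²); the cone at (7, 7): at t=0.432 of its height the radius interpolates to r₁+(r₂−r₁)t = 3.556, giving a regular 8-gon of that circumradius (area = (8/2)·3.556²·sin(360°/8) = 35.77 mm²); Taking the first minus the rest: starting from the r=11 sphere (319.43 mm²), the 26.5×12 cube at (12, 16) misses the remaining region (no effect); the cone at (7, 7) partially overlaps it — only the 18.02 mm² overlap (of its 35.77 mm²) is removed, clipping the outline — area = 301.41 mm². At z = 11.52: the r=11 sphere contributes a regular 8-gon of circumradius √(11²−0.52²) = 10.988 (area = (8/2)·10.988²·sin(360°/8) = 341.47 mm²); the cube at (11.5, 10.5) (footprint 19×29) is included at this height (area 551.00 mm²); the 26.5×12 cube at (12, 16) contributes its full rectangle (area 318.00 mm²); the cone at (7, 7) is absent (z outside [6, 11]); Subtracting the remaining from the first: starting from the r=11 sphere (341.47 mm²), the 19×29 cube at (11.5, 10.5) misses the remaining region (no effect); the 26.5×12 cube at (12, 16) misses the remaining region (no effect) — area = 341.47 mm². Checking containment: at z = 11.52 the cross-section extends beyond the z = 8.16 cross-section by about 40.06 mm².

part overhangs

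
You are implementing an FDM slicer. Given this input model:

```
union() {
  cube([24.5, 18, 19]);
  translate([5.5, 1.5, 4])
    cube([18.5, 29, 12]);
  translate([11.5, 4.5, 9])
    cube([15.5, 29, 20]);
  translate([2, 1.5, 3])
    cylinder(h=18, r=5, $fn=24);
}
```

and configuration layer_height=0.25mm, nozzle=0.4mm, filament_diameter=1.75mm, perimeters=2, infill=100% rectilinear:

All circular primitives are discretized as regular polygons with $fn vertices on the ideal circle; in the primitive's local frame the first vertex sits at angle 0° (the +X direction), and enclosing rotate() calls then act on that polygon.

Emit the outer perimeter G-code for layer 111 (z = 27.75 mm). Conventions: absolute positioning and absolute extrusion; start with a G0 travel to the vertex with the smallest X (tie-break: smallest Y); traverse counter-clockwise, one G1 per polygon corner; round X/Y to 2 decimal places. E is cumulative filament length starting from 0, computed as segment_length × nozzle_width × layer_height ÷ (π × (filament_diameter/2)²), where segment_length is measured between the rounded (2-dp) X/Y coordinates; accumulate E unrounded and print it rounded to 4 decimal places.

G0 X11.50 Y4.50 Z27.75
G1 X27.00 Y4.50 E0.6444
G1 X27.00 Y33.50 E1.8501
G1 X11.50 Y33.50 E2.4945
G1 X11.50 Y4.50 E3.7002

At z = 27.75 mm: the cube is not intersected at this z (z outside [0, 19]); the cube at (5.5, 1.5) is absent (z outside [4, 16]); the cube at (11.5, 4.5) (footprint 15.5×29) is included at this height; the cylinder at (2, 1.5) is absent (z outside [3, 21]); Combining (union): only the 15.5×29 cube at (11.5, 4.5) is present, so the union is just that shape — 1 connected region. The outline is a single polygon with 4 vertices. Extrusion per mm of travel: 0.4 × 0.25 / (π × 0.875²) = 0.041575. Accumulating E over each segment gives final E = 3.7002.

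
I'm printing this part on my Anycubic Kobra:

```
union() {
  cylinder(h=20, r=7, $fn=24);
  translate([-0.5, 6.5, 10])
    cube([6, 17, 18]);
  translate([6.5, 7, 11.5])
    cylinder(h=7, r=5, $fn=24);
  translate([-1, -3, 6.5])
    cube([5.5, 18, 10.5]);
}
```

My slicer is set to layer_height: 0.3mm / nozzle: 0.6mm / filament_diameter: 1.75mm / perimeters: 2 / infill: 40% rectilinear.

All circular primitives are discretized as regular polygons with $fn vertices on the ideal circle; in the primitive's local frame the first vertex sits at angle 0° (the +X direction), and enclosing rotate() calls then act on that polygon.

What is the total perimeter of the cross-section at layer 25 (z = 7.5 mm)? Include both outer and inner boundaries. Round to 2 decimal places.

61.27 mm

At z = 7.5 mm: the cylinder: section is a regular 24-gon, circumradius r=7 (perimeter = 2·24·7.000·sin(180°/24) = 43.86 mm); the cube at (-0.5, 6.5) is not intersected at this z (z outside [10, 28]); the cylinder at (6.5, 7) is not intersected at this z (z outside [11.5, 18.5]); the cube at (-1, -3) is present — its section is the full 5.5×18 rectangle (perimeter 47.00 mm); Combining (union): the regions partially overlap (shared area 52.40 mm²), so the edge portions inside another operand are dropped and the merged outline is re-measured after clipping — boundary = 61.27 mm. Overall, the cross-section is a single solid region. Total boundary length (outer) = 61.27 mm.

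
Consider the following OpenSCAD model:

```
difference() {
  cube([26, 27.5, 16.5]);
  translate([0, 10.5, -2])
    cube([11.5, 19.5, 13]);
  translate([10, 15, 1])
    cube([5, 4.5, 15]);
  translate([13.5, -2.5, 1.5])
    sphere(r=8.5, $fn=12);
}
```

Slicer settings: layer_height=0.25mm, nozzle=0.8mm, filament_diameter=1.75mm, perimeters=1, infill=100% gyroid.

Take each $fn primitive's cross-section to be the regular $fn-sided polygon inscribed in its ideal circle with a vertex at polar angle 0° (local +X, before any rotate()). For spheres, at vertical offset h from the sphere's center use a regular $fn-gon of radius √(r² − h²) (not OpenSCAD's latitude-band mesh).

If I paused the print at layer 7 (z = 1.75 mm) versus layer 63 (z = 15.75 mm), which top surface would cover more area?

Layer 7 (z = 1.75): the cube is present — its section is the full 26×27.5 rectangle (area 715.00 mm²); the cube at (0, 10.5) (footprint 11.5×19.5) is included at this height (area 224.25 mm²); the cube at (10, 15) (footprint 5×4.5) is included at this height (area 22.50 mm²); the r=8.5 sphere at (13.5, -2.5) contributes a regular 12-gon of circumradius √(8.5²−0.25²) = 8.496 (area = (12/2)·8.496²·sin(360°/12) = 216.56 mm²); Subtracting the remaining from the first: starting from the 26×27.5 cube (715.00 mm²), the 11.5×19.5 cube at (0, 10.5) partially overlaps it — only the 195.50 mm² overlap (of its 224.25 mm²) is removed, clipping the outline; the 5×4.5 cube at (10, 15) partially overlaps it — only the 15.75 mm² overlap (of its 22.50 mm²) is removed, clipping the outline; the r=8.5 sphere at (13.5, -2.5) partially overlaps it — only the 67.47 mm² overlap (of its 216.56 mm²) is removed, clipping the outline — area = 436.28 mm². So its area = 436.28 mm². Layer 63 (z = 15.75): the cube is present — its section is the full 26×27.5 rectangle (area 715.00 mm²); the cube at (0, 10.5) does not reach this height (z outside [-2, 11]); the 5×4.5 cube at (10, 15) contributes its full rectangle (area 22.50 mm²); the sphere at (13.5, -2.5) does not reach this height (|z−center|=14.250 > r=8.5); Subtracting the remaining from the first: starting from the 26×27.5 cube (715.00 mm²), the 5×4.5 cube at (10, 15) lies wholly inside it (removes its full 22.50 mm² and its 19.00 mm outline becomes a hole wall) — area = 692.50 mm². So its area = 692.50 mm². Layer 63 is larger (692.50 vs 436.28 mm²).

layer 63 (z = 15.75 mm)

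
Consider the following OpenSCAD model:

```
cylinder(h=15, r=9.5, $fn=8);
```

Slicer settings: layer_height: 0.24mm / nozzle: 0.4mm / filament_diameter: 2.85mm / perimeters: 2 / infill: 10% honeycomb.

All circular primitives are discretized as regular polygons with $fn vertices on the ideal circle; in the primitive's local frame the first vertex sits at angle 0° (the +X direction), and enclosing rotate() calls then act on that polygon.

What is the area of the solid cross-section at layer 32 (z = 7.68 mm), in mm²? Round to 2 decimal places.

255.27 mm²

At z = 7.68 mm: the cylinder: section is a regular 8-gon, circumradius r=9.5 (area = (8/2)·9.500²·sin(360°/8) = 255.27 mm²). Overall, the cross-section is a single solid region. Net area = 255.27 mm².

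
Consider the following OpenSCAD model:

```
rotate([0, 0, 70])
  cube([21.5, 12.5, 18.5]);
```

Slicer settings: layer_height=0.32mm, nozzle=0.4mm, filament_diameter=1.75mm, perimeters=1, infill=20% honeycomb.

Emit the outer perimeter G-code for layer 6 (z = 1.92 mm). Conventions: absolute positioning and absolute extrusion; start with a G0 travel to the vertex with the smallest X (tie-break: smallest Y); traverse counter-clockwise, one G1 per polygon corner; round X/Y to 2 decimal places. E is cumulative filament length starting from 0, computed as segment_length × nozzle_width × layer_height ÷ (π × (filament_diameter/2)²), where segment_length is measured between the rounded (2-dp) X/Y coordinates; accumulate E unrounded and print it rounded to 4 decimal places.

At z = 1.92 mm: the cube is present — its section is the full 21.5×12.5 rectangle; (rotated 70° about Z; rotation is an isometry so areas/perimeters/island counts are preserved). The outline is a single polygon with 4 vertices. Extrusion per mm of travel: 0.4 × 0.32 / (π × 0.875²) = 0.053216. Accumulating E over each segment gives final E = 3.6185.

G0 X-11.75 Y4.28 Z1.92
G1 X0.00 Y0.00 E0.6655
G1 X7.35 Y20.20 E1.8094
G1 X-4.39 Y24.48 E2.4744
G1 X-11.75 Y4.28 E3.6185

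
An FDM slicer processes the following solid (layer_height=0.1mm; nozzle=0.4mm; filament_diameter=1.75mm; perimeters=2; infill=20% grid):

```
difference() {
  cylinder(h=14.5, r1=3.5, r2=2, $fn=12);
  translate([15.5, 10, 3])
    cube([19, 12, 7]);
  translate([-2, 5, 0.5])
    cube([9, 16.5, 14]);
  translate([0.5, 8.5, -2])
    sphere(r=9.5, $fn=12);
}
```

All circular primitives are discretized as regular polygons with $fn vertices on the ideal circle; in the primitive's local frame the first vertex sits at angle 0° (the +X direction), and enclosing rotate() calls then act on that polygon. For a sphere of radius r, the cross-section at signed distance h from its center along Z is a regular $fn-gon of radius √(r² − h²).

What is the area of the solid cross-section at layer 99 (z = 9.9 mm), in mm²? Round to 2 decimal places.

18.39 mm²

At z = 9.9 mm: the cone (r1=3.5→r2=2) has section circumradius 2.476 here — a regular 12-gon (area = (12/2)·2.476²·sin(360°/12) = 18.39 mm²); the cube at (15.5, 10) is present — its section is the full 19×12 rectangle (area 228.00 mm²); the cube at (-2, 5) is present — its section is the full 9×16.5 rectangle (area 148.50 mm²); the sphere at (0.5, 8.5) is absent (|z−center|=11.900 > r=9.5); After the difference (first − rest): starting from the cone (18.39 mm²), the 19×12 cube at (15.5, 10) misses the remaining region (no effect); the 9×16.5 cube at (-2, 5) misses the remaining region (no effect) — area = 18.39 mm². Overall, the cross-section is a single solid region. Net area = 18.39 mm².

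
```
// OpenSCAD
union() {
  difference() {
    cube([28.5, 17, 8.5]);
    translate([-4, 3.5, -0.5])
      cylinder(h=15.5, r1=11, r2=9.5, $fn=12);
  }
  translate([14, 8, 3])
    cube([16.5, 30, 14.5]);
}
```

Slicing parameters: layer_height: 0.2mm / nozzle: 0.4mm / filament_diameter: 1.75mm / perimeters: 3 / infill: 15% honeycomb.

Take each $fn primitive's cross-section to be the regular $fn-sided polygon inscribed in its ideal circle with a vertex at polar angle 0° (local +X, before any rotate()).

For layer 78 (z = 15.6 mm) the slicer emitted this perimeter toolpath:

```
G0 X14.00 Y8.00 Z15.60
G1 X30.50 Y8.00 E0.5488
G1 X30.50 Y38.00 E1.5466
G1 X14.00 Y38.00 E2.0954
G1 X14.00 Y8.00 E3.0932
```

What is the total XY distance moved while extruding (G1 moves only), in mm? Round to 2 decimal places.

Sum the Euclidean lengths of each G1 segment: total = 93.00 mm.

93.00 mm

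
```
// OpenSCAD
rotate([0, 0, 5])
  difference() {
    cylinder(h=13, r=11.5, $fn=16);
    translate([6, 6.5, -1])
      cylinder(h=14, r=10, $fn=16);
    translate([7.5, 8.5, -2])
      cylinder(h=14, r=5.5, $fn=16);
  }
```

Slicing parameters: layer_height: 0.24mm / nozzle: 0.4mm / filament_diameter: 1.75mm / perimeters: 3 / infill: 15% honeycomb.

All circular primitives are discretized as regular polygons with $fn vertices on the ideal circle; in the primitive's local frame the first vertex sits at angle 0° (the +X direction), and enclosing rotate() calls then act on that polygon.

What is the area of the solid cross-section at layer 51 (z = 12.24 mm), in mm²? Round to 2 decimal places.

At z = 12.24 mm: the r=11.5 cylinder contributes a regular 16-gon of circumradius 11.5 (area = (16/2)·11.500²·sin(360°/16) = 404.88 mm²); the r=10 cylinder at (6, 6.5) gives a regular 16-gon of circumradius 10 (constant along its height) (area = (16/2)·10.000²·sin(360°/16) = 306.15 mm²); the cylinder at (7.5, 8.5) is not intersected at this z (z outside [-2, 12]); Taking the first minus the rest: starting from the r=11.5 cylinder (404.88 mm²), the r=10 cylinder at (6, 6.5) partially overlaps it — only the 170.54 mm² overlap (of its 306.15 mm²) is removed, clipping the outline — area = 234.34 mm²; (whole slice rotated 5° about Z — lengths, areas and connectivity unchanged). Overall, the cross-section is a single solid region. Net area = 234.34 mm².

234.34 mm²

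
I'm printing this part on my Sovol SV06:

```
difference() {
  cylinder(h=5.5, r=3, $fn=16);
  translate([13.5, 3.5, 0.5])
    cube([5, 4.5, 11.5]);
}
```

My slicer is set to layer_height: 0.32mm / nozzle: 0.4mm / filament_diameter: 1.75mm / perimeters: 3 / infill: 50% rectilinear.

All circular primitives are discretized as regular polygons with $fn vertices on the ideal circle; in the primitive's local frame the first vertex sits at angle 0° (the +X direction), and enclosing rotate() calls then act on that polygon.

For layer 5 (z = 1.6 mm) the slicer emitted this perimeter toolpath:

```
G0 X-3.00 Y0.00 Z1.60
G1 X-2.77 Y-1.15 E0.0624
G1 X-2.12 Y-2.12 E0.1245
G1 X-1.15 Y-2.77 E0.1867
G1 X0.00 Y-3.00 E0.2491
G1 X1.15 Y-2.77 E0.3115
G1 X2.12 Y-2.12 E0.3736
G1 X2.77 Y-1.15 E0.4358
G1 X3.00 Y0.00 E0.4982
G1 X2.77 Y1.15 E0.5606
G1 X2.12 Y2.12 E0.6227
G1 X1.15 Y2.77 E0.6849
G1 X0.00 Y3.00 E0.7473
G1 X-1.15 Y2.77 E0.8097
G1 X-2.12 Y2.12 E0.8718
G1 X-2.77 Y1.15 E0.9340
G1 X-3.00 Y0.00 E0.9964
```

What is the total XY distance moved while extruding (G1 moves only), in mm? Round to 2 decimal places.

18.72 mm

Sum the Euclidean lengths of each G1 segment: total = 18.72 mm.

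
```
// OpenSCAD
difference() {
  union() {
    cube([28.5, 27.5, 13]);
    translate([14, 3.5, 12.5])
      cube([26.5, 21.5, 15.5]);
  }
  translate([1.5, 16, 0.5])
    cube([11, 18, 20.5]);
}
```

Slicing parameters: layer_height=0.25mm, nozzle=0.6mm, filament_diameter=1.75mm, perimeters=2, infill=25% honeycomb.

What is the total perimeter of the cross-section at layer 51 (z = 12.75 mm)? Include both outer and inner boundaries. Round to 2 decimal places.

159.00 mm

At z = 12.75 mm: the cube is present — its section is the full 28.5×27.5 rectangle (perimeter 112.00 mm); the 26.5×21.5 cube at (14, 3.5) contributes its full rectangle (perimeter 96.00 mm); Taking the union: the regions partially overlap (shared area 311.75 mm²), so the edge portions inside another operand are dropped and the merged outline is re-measured after clipping — boundary = 136.00 mm; the cube at (1.5, 16) is present — its section is the full 11×18 rectangle (perimeter 58.00 mm); Taking the first minus the rest: starting from that combined region, the 11×18 cube at (1.5, 16) partially overlaps it — only the 126.50 mm² overlap (of its 198.00 mm²) is removed, clipping the outline — boundary = 159.00 mm. Overall, the cross-section is a single solid region. Total boundary length (outer) = 159.00 mm.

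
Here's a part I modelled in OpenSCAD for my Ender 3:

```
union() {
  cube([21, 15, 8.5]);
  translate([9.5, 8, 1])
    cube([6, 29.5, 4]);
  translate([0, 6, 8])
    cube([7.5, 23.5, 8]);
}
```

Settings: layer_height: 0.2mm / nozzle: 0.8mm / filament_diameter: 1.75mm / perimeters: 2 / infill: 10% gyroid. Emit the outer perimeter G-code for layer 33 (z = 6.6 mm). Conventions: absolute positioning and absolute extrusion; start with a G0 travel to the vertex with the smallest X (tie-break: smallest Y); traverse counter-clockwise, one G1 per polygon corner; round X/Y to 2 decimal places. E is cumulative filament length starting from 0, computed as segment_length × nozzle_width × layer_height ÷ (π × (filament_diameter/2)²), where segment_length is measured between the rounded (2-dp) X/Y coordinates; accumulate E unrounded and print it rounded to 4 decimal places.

At z = 6.6 mm: the cube (footprint 21×15) is included at this height; the cube at (9.5, 8) is absent (z outside [1, 5]); the cube at (0, 6) does not reach this height (z outside [8, 16]); Taking the union: only the 21×15 cube is present, so the union is just that shape — 1 connected region. The outline is a single polygon with 4 vertices. Extrusion per mm of travel: 0.8 × 0.2 / (π × 0.875²) = 0.066520. Accumulating E over each segment gives final E = 4.7895.

G0 X0.00 Y0.00 Z6.60
G1 X21.00 Y0.00 E1.3969
G1 X21.00 Y15.00 E2.3947
G1 X0.00 Y15.00 E3.7917
G1 X0.00 Y0.00 E4.7895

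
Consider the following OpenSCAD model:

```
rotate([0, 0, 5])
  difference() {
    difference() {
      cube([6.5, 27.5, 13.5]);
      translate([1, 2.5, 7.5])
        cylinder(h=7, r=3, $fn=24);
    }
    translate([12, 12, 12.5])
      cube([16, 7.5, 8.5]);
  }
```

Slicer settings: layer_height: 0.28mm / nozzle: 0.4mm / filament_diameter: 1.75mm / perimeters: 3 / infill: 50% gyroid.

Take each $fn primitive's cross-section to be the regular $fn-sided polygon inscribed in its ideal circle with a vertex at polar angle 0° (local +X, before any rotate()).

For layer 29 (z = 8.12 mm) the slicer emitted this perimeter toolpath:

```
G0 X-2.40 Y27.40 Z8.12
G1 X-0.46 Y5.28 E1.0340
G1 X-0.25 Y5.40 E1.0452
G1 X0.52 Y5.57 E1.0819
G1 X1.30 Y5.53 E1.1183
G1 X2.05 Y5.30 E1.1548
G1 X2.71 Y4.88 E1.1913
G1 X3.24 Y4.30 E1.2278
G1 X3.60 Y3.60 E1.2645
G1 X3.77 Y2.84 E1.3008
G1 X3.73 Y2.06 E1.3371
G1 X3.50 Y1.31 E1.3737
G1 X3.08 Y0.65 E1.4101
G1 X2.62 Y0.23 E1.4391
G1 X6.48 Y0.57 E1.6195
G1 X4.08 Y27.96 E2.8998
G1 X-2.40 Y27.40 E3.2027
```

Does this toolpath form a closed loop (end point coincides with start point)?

Start point (G0): (-2.40, 27.40). End point (last G1): the path returns to the start — closed.

yes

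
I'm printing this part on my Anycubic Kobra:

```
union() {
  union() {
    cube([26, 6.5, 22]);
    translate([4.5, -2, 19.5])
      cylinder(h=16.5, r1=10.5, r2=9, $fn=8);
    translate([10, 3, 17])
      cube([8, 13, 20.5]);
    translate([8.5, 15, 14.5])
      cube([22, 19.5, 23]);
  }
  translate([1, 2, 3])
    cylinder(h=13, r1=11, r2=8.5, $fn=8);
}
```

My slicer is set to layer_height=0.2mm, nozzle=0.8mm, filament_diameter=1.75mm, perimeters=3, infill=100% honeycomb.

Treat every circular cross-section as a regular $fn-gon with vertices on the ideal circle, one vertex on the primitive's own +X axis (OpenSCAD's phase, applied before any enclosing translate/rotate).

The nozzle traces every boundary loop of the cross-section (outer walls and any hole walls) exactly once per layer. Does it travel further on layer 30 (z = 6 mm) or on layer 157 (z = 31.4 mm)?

Layer 30 (z = 6): the cube (footprint 26×6.5) is included at this height (perimeter 65.00 mm); the cone at (4.5, -2) does not reach this height (z outside [19.5, 36]); the cube at (10, 3) is not intersected at this z (z outside [17, 37.5]); the cube at (8.5, 15) is not intersected at this z (z outside [14.5, 37.5]); Taking the union: only the 26×6.5 cube is present, so the union is just that shape — boundary = 65.00 mm; the cone at (1, 2) (r1=11→r2=8.5) has section circumradius 10.423 here — a regular 8-gon (perimeter = 2·8·10.423·sin(180°/8) = 63.82 mm); Merging all regions: the regions partially overlap (shared area 69.23 mm²), so the edge portions inside another operand are dropped and the merged outline is re-measured after clipping — boundary = 95.13 mm. So its perimeter = 95.13 mm. Layer 157 (z = 31.4): the cube is absent (z outside [0, 22]); the cone at (4.5, -2): at t=0.721 of its height the radius interpolates to r₁+(r₂−r₁)t = 9.418, giving a regular 8-gon of that circumradius (perimeter = 2·8·9.418·sin(180°/8) = 57.67 mm); the cube at (10, 3) is present — its section is the full 8×13 rectangle (perimeter 42.00 mm); the cube at (8.5, 15) is present — its section is the full 22×19.5 rectangle (perimeter 83.00 mm); Taking the union: the regions partially overlap (shared area 10.77 mm²), so the edge portions inside another operand are dropped and the merged outline is re-measured after clipping — boundary = 157.63 mm; the cone at (1, 2) is absent (z outside [3, 16]); Combining (union): only that combined region is present, so the union is just that shape — boundary = 157.63 mm. So its perimeter = 157.63 mm. Layer 157 is larger (157.63 vs 95.13 mm).

layer 157 (z = 31.4 mm)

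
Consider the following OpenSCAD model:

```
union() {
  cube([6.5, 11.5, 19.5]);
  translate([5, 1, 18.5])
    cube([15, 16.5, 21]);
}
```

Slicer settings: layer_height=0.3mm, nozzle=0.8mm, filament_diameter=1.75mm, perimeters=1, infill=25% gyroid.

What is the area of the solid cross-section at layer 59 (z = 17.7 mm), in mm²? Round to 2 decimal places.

74.75 mm²

At z = 17.7 mm: the cube (footprint 6.5×11.5) is included at this height (area 74.75 mm²); the cube at (5, 1) is absent (z outside [18.5, 39.5]); Taking the union: only the 6.5×11.5 cube is present, so the union is just that shape — area = 74.75 mm². Overall, the cross-section is a single solid region. Net area = 74.75 mm².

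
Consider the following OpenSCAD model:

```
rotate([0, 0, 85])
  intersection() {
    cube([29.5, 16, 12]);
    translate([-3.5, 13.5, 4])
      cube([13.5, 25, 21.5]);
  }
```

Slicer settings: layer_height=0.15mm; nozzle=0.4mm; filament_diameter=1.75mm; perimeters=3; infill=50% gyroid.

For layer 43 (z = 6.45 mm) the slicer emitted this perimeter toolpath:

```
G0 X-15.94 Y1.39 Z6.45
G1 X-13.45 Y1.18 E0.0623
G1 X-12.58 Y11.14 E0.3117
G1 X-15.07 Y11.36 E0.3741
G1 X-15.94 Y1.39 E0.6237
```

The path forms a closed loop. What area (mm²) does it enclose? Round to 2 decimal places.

25.00 mm²

Apply the shoelace formula to the sequence of (X, Y) vertices; enclosed area = 25.00 mm².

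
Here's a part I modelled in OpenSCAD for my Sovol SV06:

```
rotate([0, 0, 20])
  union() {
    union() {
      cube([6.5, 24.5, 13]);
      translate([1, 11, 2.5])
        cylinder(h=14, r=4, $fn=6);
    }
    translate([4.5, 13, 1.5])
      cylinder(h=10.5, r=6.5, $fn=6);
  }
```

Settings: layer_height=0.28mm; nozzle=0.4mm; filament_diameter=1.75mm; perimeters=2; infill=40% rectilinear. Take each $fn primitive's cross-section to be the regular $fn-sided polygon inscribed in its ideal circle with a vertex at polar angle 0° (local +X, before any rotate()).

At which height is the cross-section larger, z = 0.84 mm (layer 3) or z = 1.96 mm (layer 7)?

layer 7 (z = 1.96 mm)

Layer 3 (z = 0.84): the 6.5×24.5 cube contributes its full rectangle (area 159.25 mm²); the cylinder at (1, 11) is not intersected at this z (z outside [2.5, 16.5]); Combining (union): only the 6.5×24.5 cube is present, so the union is just that shape — area = 159.25 mm²; the cylinder at (4.5, 13) is absent (z outside [1.5, 12]); Taking the union: only that combined region is present, so the union is just that shape — area = 159.25 mm²; (whole slice rotated 20° about Z — lengths, areas and connectivity unchanged). So its area = 159.25 mm². Layer 7 (z = 1.96): the cube is present — its section is the full 6.5×24.5 rectangle (area 159.25 mm²); the cylinder at (1, 11) is absent (z outside [2.5, 16.5]); Merging all regions: only the 6.5×24.5 cube is present, so the union is just that shape — area = 159.25 mm²; the cylinder at (4.5, 13): section is a regular 6-gon, circumradius r=6.5 (area = (6/2)·6.500²·sin(360°/6) = 109.77 mm²); Combining (union): the regions partially overlap — summed areas 269.02 mm² minus the doubly-counted overlap 70.47 mm² gives 198.55 mm² — area = 198.55 mm²; (whole slice rotated 20° about Z — lengths, areas and connectivity unchanged). So its area = 198.55 mm². Layer 7 is larger (198.55 vs 159.25 mm²).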